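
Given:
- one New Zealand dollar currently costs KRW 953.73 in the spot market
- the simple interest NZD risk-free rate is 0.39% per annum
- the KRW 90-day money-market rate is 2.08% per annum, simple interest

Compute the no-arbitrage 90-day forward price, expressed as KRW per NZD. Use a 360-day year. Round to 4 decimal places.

T = 90/360 years.
KRW accumulates by 1 + 0.0208×90/360 = 1.005200.
NZD growth factor: 1 + 0.0039×90/360 = 1.000975.
CIP: F = S · (grow KRW)/(grow NZD) = 953.73 × 1.005200/1.000975 = 957.755584 KRW per NZD.

957.7556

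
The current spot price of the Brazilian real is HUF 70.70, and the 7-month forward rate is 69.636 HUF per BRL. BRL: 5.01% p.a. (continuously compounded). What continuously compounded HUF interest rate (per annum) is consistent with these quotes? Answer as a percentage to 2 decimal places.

T = 7/12 years.
By CIP, F/S equals the HUF-to-BRL growth ratio: 69.636/70.7 = 0.9849505.
BRL growth factor: e^(0.0501×7/12) = 1.0296562.
So the HUF growth factor = 1.0141604.
Take logs: ln 1.0141604 / (7/12) = 0.024105, so 2.41%.

2.41%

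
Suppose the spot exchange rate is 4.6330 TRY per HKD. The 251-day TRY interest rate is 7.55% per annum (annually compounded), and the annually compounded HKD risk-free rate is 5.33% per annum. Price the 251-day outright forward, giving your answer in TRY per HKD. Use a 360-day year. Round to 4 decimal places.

4.7009

T = 251/360 years.
Growth of 1 TRY over T: (1 + 0.0755)^(251/360) = 1.0520575.
HKD accumulates by (1 + 0.0533)^(251/360) = 1.0368688.
Forward (TRY per HKD) = 4.633 × 1.0520575 / 1.0368688 = 4.700867.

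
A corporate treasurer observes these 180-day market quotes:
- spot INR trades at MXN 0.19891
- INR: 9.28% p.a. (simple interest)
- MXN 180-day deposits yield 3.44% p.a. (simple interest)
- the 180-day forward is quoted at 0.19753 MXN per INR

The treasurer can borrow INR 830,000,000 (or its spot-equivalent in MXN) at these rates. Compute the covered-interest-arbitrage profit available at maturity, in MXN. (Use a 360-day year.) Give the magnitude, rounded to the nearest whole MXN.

T = 180/360 years.
Keep in INR, deliver into the forward: 830,000,000·1.046400·0.19753 = MXN 171,557,175.36.
Swap to MXN now, deposit: 830,000,000·0.19891·1.017200 = MXN 167,934,939.16.
The quoted forward overvalues INR, so borrow MXN, buy INR at spot, deposit the INR at 9.28%, and sell the proceeds forward at 0.19753.
Arbitrage profit = |171,557,175.36 − 167,934,939.16| = MXN 3,622,236.

MXN 3,622,236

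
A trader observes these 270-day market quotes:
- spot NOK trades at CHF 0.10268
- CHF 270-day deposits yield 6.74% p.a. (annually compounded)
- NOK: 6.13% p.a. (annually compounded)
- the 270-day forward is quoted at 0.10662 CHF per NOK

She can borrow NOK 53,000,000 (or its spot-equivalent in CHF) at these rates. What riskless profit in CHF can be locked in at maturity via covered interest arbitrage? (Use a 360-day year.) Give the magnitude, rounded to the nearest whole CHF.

CHF 193,837

T = 270/360 years.
Invest the NOK and cover forward: 53,000,000 × 1.045631416 × 0.10662 = CHF 5,908,716.74.
Convert at spot and invest in CHF: 53,000,000 × 0.10268 × 1.050135642 = CHF 5,714,880.17.
The quoted forward overvalues NOK, so borrow CHF, buy NOK at spot, deposit the NOK at 6.13%, and sell the proceeds forward at 0.10662.
Profit = 5,908,716.74 − 5,714,880.17 = CHF 193,837.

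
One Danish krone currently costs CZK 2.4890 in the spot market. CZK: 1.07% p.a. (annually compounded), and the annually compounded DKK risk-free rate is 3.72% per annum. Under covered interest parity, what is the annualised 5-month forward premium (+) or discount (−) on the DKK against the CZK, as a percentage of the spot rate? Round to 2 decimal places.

T = 5/12 years.
CIP forward (CZK per DKK) = 2.489 × 1.0044445/1.015335 = 2.4623029.
(F − S)/S ÷ T = (2.4623029 − 2.489)/2.489/(5/12) = -0.025742 → -2.57%.

-2.57%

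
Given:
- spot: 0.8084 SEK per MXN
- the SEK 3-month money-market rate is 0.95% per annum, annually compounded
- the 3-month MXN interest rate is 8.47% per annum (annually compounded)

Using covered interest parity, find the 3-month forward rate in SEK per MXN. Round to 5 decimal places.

0.79401

T = 3/12 years.
SEK accumulates by (1 + 0.0095)^(3/12) = 1.0023666.
MXN growth factor: (1 + 0.0847)^(3/12) = 1.0205338.
Forward (SEK per MXN) = 0.8084 × 1.0023666 / 1.0205338 = 0.7940091.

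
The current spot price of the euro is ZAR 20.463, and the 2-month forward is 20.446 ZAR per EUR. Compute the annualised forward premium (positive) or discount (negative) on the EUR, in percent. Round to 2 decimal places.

T = 2/12 years.
(F − S)/S = (20.446 − 20.463)/20.463 = -0.0008308.
×(1/T) gives -0.50% p.a.

-0.50%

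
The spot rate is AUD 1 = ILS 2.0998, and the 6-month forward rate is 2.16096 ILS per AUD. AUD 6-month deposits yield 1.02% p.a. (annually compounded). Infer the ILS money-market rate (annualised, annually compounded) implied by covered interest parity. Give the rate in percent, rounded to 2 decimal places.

T = 6/12 years.
By CIP, F/S equals the ILS-to-AUD growth ratio: 2.16096/2.0998 = 1.0291266.
The AUD side grows by (1 + 0.0102)^(6/12) = 1.0050871.
That pins the ILS growth at 1.0343619.
Annualise: 1.0343619^(12/6) − 1 = 0.069905 = 6.99%.

6.99%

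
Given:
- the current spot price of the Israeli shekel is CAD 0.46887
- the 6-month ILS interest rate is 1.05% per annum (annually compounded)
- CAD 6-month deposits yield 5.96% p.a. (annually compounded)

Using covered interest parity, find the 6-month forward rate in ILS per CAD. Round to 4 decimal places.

2.0828

T = 6/12 years.
Growth of 1 CAD over T: (1 + 0.0596)^(6/12) = 1.0293687.
Growth of 1 ILS over T: (1 + 0.0105)^(6/12) = 1.0052363.
So F = 0.46887 × 1.0293687 / 1.0052363 = 0.4801260 (CAD/ILS).
Quoted the other way: 1/0.4801260 = 2.0828 ILS per CAD.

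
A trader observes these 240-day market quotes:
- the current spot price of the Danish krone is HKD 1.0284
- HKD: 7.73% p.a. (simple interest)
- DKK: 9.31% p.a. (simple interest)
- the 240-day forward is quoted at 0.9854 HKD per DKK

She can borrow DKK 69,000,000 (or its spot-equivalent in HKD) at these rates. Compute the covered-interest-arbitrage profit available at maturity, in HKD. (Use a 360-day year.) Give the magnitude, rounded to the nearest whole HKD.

T = 240/360 years.
Invest the DKK and cover forward: 69,000,000 × 1.0620666667 × 0.9854 = HKD 72,212,674.04.
Convert at spot and invest in HKD: 69,000,000 × 1.0284 × 1.0515333333 = HKD 74,616,384.72.
The quoted forward undervalues DKK, so borrow DKK, convert to HKD at spot, deposit the HKD at 7.73%, and buy DKK forward at 0.9854 to cover the loan.
Profit = 74,616,384.72 − 72,212,674.04 = HKD 2,403,711.

HKD 2,403,711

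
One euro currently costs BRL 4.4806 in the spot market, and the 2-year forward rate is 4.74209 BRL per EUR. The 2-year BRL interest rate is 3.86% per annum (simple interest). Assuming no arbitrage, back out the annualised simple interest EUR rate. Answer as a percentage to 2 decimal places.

T = 2 years.
F/S = 4.74209/4.4806 = 1.0583605 = (growth of BRL) / (growth of EUR).
BRL growth factor: 1 + 0.0386×2 = 1.077200.
So the EUR growth factor = 1.0178006.
(1.0178006 − 1)/T = 0.008900, i.e. 0.89%.

0.89%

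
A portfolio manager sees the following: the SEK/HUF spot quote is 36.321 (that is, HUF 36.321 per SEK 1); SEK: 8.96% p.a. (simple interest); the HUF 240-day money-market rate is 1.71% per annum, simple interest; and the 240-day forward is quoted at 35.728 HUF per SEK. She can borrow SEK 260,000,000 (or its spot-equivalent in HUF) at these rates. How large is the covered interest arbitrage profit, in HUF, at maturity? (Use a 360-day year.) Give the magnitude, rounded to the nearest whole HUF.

T = 240/360 years.
Route A — deposit SEK, sell forward: 260,000,000 × 1.059733333333 × 35.728 = HUF 9,844,159,658.66.
Route B — convert at spot, deposit HUF: 260,000,000 × 36.321 × 1.011400 = HUF 9,551,115,444.00.
The quoted forward overvalues SEK, so borrow HUF, buy SEK at spot, deposit the SEK at 8.96%, and sell the proceeds forward at 35.728.
The gap between the two covered legs is HUF 293,044,215.

HUF 293,044,215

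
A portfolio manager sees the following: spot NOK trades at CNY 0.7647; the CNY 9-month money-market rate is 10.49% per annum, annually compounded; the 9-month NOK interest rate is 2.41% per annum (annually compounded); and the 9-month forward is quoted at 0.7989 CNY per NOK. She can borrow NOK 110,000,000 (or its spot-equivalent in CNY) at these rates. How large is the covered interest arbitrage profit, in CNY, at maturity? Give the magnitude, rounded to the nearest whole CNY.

T = 9/12 years.
Route A — deposit NOK, sell forward: 110,000,000 × 1.0180210885 × 0.7989 = CNY 89,462,675.24.
Route B — convert at spot, deposit CNY: 110,000,000 × 0.7647 × 1.077685973 = CNY 90,651,710.99.
The quoted forward undervalues NOK, so borrow NOK, convert to CNY at spot, deposit the CNY at 10.49%, and buy NOK forward at 0.7989 to cover the loan.
The gap between the two covered legs is CNY 1,189,036.

CNY 1,189,036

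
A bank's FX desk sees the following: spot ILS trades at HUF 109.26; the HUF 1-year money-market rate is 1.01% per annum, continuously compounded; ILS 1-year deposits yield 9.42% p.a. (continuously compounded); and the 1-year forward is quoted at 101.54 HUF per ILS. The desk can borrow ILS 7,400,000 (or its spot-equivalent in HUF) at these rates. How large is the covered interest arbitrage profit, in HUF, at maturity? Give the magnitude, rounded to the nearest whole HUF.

HUF 8,887,036

T = 1 year.
Route A — deposit ILS, sell forward: 7,400,000 × 1.09877947984 × 101.54 = HUF 825,618,506.03.
Route B — convert at spot, deposit HUF: 7,400,000 × 109.26 × 1.01015117715 = HUF 816,731,470.35.
The quoted forward overvalues ILS, so borrow HUF, buy ILS at spot, deposit the ILS at 9.42%, and sell the proceeds forward at 101.54.
Arbitrage profit = |825,618,506.03 − 816,731,470.35| = HUF 8,887,036.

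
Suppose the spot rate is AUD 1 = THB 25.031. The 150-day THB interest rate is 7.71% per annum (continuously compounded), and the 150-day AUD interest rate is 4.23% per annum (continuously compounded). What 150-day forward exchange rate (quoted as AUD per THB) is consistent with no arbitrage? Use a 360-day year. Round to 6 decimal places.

0.039375

T = 150/360 years.
Growth of 1 THB over T: e^(0.0771×150/360) = 1.0326466.
AUD growth factor: e^(0.0423×150/360) = 1.0177812.
So F = 25.031 × 1.0326466 / 1.0177812 = 25.39660 (THB/AUD).
Quoted the other way: 1/25.39660 = 0.039375 AUD per THB.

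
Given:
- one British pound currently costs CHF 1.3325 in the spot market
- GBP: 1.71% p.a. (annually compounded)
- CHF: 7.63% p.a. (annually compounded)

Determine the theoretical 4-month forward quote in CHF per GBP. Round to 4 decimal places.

T = 4/12 years.
Growth of 1 CHF over T: (1 + 0.0763)^(4/12) = 1.0248126.
GBP growth factor: (1 + 0.0171)^(4/12) = 1.0056678.
So F = 1.3325 × 1.0248126 / 1.0056678 = 1.357867 (CHF/GBP).

1.3579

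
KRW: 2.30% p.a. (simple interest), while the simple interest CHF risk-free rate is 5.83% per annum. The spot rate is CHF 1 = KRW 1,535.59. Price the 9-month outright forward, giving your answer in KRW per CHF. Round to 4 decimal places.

T = 9/12 years.
KRW accumulates by 1 + 0.0230×9/12 = 1.017250.
Growth of 1 CHF over T: 1 + 0.0583×9/12 = 1.043725.
CIP: F = S · (grow KRW)/(grow CHF) = 1535.59 × 1.017250/1.043725 = 1496.638413 KRW per CHF.

1496.6384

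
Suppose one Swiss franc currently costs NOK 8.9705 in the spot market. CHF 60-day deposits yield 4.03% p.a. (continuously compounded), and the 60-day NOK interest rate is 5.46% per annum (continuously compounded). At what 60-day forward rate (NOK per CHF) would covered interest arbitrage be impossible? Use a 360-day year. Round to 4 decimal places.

T = 60/360 years.
Growth of 1 NOK over T: e^(0.0546×60/360) = 1.0091415.
CHF growth factor: e^(0.0403×60/360) = 1.0067393.
Forward (NOK per CHF) = 8.9705 × 1.0091415 / 1.0067393 = 8.991905.

8.9919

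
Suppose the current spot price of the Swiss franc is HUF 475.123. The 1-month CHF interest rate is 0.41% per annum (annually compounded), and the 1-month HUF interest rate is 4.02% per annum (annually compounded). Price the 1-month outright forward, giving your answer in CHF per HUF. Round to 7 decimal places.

0.0020985

T = 1/12 years.
HUF growth factor: (1 + 0.0402)^(1/12) = 1.0032898.
CHF growth factor: (1 + 0.0041)^(1/12) = 1.000341.
So F = 475.123 × 1.0032898 / 1.000341 = 476.5236 (HUF/CHF).
Invert for CHF per HUF: 1 / 476.5236 = 0.0020985.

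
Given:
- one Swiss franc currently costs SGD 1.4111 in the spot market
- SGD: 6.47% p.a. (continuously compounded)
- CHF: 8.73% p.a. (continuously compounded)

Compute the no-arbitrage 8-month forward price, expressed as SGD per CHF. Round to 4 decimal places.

T = 8/12 years.
SGD accumulates by e^(0.0647×8/12) = 1.0440771.
Growth of 1 CHF over T: e^(0.0873×8/12) = 1.059927.
Forward (SGD per CHF) = 1.4111 × 1.0440771 / 1.059927 = 1.389999.

1.3900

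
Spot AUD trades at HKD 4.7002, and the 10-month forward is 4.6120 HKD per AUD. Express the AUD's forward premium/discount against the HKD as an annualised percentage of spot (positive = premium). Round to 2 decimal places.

-2.25%

T = 10/12 years.
(F − S)/S = (4.6120 − 4.7002)/4.7002 = -0.0187652.
Per annum: -0.0187652 / (10/12) = -0.022518 = -2.25%.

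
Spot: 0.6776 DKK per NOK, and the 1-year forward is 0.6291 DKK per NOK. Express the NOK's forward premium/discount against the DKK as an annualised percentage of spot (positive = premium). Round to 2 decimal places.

-7.16%

T = 1 year.
NOK trades forward at -7.15762% vs spot over the period.
Per annum: -0.0715762 / 1 = -0.071576 = -7.16%.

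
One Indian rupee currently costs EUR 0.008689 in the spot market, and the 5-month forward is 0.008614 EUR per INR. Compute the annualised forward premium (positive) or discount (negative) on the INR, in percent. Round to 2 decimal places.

T = 5/12 years.
Period premium: (0.008614 − 0.008689)/0.008689 = -0.0086316.
×(1/T) gives -2.07% p.a.

-2.07%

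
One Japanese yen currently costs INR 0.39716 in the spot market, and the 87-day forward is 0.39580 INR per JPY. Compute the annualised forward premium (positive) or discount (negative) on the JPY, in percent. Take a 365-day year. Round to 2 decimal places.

-1.44%

T = 87/365 years.
JPY trades forward at -0.34243% vs spot over the period.
Per annum: -0.0034243 / (87/365) = -0.014366 = -1.44%.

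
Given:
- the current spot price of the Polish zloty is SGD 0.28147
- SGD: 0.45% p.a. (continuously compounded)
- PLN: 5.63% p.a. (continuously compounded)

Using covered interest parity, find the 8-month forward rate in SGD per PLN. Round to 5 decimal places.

0.27192

T = 8/12 years.
SGD growth factor: e^(0.0045×8/12) = 1.0030045.
PLN growth factor: e^(0.0563×8/12) = 1.0382466.
So F = 0.28147 × 1.0030045 / 1.0382466 = 0.2719158 (SGD/PLN).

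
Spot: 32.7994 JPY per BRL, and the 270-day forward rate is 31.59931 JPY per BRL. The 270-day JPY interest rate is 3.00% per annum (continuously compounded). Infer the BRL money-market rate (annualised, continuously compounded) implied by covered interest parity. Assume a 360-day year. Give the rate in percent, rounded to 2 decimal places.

T = 270/360 years.
By CIP, F/S equals the JPY-to-BRL growth ratio: 31.59931/32.7994 = 0.9634112.
JPY growth factor: e^(0.0300×270/360) = 1.022755.
Hence g_BRL = 1.0615976.
r = ln(1.0615976)/(270/360) = 0.079700 → 7.97%.

7.97%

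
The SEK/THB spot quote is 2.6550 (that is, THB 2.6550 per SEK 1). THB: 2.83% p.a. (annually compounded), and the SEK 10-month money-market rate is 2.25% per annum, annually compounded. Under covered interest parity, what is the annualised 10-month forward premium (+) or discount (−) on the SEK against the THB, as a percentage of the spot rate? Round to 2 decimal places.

T = 10/12 years.
No-arbitrage forward: 2.655 × 1.0235283 / 1.0187151 = 2.6675443 THB/SEK.
(F − S)/S ÷ T = (2.6675443 − 2.655)/2.655/(10/12) = 0.005670 → 0.57%.

+0.57%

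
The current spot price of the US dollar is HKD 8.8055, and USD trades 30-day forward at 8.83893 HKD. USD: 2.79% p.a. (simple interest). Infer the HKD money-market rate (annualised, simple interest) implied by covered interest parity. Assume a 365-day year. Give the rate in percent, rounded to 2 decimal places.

T = 30/365 years.
By CIP, F/S equals the HKD-to-USD growth ratio: 8.83893/8.8055 = 1.0037965.
The USD side grows by 1 + 0.0279×30/365 = 1.0022932.
Hence g_HKD = 1.0060984.
(1.0060984 − 1)/T = 0.074197, i.e. 7.42%.

7.42%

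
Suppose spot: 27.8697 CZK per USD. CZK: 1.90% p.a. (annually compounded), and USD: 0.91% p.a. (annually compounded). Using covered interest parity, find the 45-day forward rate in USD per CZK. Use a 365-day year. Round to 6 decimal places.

T = 45/365 years.
CZK accumulates by (1 + 0.0190)^(45/365) = 1.0023232.
Growth of 1 USD over T: (1 + 0.0091)^(45/365) = 1.0011175.
CIP: F = S · (grow CZK)/(grow USD) = 27.8697 × 1.0023232/1.0011175 = 27.90326 CZK per USD.
Quoted the other way: 1/27.90326 = 0.035838 USD per CZK.

0.035838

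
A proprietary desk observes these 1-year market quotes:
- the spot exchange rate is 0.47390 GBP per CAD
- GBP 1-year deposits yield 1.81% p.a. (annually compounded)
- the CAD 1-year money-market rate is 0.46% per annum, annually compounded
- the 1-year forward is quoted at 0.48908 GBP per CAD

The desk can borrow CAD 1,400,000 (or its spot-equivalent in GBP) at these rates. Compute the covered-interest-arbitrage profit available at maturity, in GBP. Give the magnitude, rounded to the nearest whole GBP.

GBP 12,393

T = 1 year.
Invest the CAD and cover forward: 1,400,000 × 1.004600 × 0.48908 = GBP 687,861.68.
Convert at spot and invest in GBP: 1,400,000 × 0.47390 × 1.018100 = GBP 675,468.63.
The quoted forward overvalues CAD, so borrow GBP, buy CAD at spot, deposit the CAD at 0.46%, and sell the proceeds forward at 0.48908.
The gap between the two covered legs is GBP 12,393.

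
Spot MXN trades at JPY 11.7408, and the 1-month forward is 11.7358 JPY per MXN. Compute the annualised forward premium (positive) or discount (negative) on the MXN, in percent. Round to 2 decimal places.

-0.51%

T = 1/12 years.
Period premium: (11.7358 − 11.7408)/11.7408 = -0.0004259.
Annualise by dividing by T: -0.0004259 / (1/12) = -0.005111 → -0.51%.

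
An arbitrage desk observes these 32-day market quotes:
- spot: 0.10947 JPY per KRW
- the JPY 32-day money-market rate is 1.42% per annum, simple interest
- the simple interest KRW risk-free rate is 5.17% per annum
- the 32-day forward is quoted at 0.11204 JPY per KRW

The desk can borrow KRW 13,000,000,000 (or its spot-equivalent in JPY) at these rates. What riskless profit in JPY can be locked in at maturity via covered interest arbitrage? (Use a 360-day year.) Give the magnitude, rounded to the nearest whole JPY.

JPY 38,307,238

T = 32/360 years.
Route A — deposit KRW, sell forward: 13,000,000,000 × 1.004595555556 × 0.11204 = JPY 1,463,213,518.58.
Route B — convert at spot, deposit JPY: 13,000,000,000 × 0.10947 × 1.001262222222 = JPY 1,424,906,281.07.
The quoted forward overvalues KRW, so borrow JPY, buy KRW at spot, deposit the KRW at 5.17%, and sell the proceeds forward at 0.11204.
The gap between the two covered legs is JPY 38,307,238.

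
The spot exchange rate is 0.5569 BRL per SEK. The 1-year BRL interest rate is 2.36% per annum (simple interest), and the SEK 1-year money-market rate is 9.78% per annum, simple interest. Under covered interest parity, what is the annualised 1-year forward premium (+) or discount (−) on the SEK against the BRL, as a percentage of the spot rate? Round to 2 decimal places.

-6.76%

T = 1 year.
F = S · g_BRL/g_SEK = 0.5569 × 1.023600/1.097800 = 0.5192593.
(F − S)/S ÷ T = (0.5192593 − 0.5569)/0.5569/1 = -0.067590 → -6.76%.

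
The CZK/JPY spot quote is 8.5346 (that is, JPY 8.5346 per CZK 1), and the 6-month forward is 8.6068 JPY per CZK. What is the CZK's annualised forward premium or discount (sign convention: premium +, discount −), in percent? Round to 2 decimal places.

+1.69%

T = 6/12 years.
Period premium: (8.6068 − 8.5346)/8.5346 = 0.0084597.
Per annum: 0.0084597 / (6/12) = 0.016919 = 1.69%.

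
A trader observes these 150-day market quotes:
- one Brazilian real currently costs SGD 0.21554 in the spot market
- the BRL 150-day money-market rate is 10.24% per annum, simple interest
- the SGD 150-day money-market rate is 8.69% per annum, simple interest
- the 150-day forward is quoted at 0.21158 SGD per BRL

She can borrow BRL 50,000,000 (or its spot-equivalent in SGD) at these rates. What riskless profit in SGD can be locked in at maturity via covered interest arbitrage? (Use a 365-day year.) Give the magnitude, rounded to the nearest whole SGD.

T = 150/365 years.
Route A — deposit BRL, sell forward: 50,000,000 × 1.0420821918 × 0.21158 = SGD 11,024,187.51.
Route B — convert at spot, deposit SGD: 50,000,000 × 0.21554 × 1.0357123288 = SGD 11,161,871.77.
The quoted forward undervalues BRL, so borrow BRL, convert to SGD at spot, deposit the SGD at 8.69%, and buy BRL forward at 0.21158 to cover the loan.
The gap between the two covered legs is SGD 137,684.

SGD 137,684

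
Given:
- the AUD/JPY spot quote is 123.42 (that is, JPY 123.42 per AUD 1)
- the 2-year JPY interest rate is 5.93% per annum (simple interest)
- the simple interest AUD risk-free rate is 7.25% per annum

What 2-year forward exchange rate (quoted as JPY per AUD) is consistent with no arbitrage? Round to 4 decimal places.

120.5743

T = 2 years.
JPY growth factor: 1 + 0.0593×2 = 1.118600.
AUD accumulates by 1 + 0.0725×2 = 1.145000.
CIP: F = S · (grow JPY)/(grow AUD) = 123.42 × 1.118600/1.145000 = 120.574334 JPY per AUD.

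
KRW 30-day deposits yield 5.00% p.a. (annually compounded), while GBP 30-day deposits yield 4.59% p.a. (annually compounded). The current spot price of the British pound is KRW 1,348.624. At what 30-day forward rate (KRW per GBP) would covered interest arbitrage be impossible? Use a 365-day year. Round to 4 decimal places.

1349.0577

T = 30/365 years.
KRW accumulates by (1 + 0.0500)^(30/365) = 1.0040182019.
GBP accumulates by (1 + 0.0459)^(30/365) = 1.0036953941.
So F = 1348.624 × 1.0040182019 / 1.0036953941 = 1349.057743 (KRW/GBP).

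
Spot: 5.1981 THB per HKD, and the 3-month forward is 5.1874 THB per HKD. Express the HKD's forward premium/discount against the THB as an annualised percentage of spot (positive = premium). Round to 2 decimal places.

T = 3/12 years.
(F − S)/S = (5.1874 − 5.1981)/5.1981 = -0.0020584.
Per annum: -0.0020584 / (3/12) = -0.008234 = -0.82%.

-0.82%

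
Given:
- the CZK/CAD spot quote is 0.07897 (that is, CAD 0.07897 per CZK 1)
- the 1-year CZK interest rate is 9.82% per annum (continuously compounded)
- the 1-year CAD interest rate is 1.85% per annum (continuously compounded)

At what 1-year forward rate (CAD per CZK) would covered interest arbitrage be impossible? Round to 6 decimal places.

T = 1 year.
Growth of 1 CAD over T: e^(0.0185×1) = 1.0186722.
CZK growth factor: e^(0.0982×1) = 1.1031834.
So F = 0.07897 × 1.0186722 / 1.1031834 = 0.07292037 (CAD/CZK).

0.072920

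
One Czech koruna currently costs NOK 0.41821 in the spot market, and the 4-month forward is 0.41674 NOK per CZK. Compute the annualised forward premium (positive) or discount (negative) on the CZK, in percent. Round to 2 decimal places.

-1.05%

T = 4/12 years.
CZK trades forward at -0.35150% vs spot over the period.
Annualise by dividing by T: -0.0035150 / (4/12) = -0.010545 → -1.05%.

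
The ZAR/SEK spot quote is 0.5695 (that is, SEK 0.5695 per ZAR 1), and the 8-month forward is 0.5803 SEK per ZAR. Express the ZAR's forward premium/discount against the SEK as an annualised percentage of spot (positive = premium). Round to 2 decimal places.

T = 8/12 years.
(F − S)/S = (0.5803 − 0.5695)/0.5695 = 0.0189640.
×(1/T) gives 2.84% p.a.

+2.84%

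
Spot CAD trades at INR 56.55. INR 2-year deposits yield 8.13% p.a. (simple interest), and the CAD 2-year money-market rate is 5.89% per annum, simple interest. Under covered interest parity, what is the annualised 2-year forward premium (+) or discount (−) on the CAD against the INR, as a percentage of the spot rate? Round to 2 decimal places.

T = 2 years.
F = S · g_INR/g_CAD = 56.55 × 1.162600/1.117800 = 58.81645.
Annualised premium = (F − S)/S × (1/T) = (58.81645 − 56.55)/56.55 ÷ 2 = 2.00%.

+2.00%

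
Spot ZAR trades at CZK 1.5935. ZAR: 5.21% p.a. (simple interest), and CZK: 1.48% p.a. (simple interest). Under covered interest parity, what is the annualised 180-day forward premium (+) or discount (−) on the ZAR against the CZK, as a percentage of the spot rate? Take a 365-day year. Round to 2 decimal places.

-3.64%

T = 180/365 years.
No-arbitrage forward: 1.5935 × 1.0072986 / 1.0256932 = 1.5649225 CZK/ZAR.
(F − S)/S ÷ T = (1.5649225 − 1.5935)/1.5935/(180/365) = -0.036366 → -3.64%.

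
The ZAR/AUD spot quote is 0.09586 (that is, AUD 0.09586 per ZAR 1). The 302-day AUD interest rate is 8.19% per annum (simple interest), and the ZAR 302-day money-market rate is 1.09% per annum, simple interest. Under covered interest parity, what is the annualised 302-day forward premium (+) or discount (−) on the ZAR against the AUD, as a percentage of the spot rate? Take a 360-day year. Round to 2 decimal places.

T = 302/360 years.
F = S · g_AUD/g_ZAR = 0.09586 × 1.068705/1.0091439 = 0.10151779.
Annualised premium = (F − S)/S × (1/T) = (0.10151779 − 0.09586)/0.09586 ÷ (302/360) = 7.04%.

+7.04%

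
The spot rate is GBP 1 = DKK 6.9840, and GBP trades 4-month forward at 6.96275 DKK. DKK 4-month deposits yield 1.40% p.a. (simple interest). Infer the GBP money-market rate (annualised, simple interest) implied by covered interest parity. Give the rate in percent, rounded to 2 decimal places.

2.32%

T = 4/12 years.
By CIP, F/S equals the DKK-to-GBP growth ratio: 6.96275/6.984 = 0.9969573.
The DKK side grows by 1 + 0.0140×4/12 = 1.0046667.
So the GBP growth factor = 1.0077329.
r = (1.0077329 − 1)/(4/12) = 0.023199 → 2.32%.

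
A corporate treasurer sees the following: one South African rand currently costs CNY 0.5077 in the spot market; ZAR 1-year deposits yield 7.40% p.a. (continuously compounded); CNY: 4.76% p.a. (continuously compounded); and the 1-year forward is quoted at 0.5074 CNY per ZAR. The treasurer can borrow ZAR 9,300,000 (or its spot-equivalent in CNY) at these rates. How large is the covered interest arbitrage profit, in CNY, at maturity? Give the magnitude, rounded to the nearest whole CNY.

CNY 129,464

T = 1 year.
Keep in ZAR, deliver into the forward: 9,300,000·1.076806805·0.5074 = CNY 5,081,257.49.
Swap to CNY now, deposit: 9,300,000·0.5077·1.048751071 = CNY 4,951,793.54.
The quoted forward overvalues ZAR, so borrow CNY, buy ZAR at spot, deposit the ZAR at 7.40%, and sell the proceeds forward at 0.5074.
Profit = 5,081,257.49 − 4,951,793.54 = CNY 129,464.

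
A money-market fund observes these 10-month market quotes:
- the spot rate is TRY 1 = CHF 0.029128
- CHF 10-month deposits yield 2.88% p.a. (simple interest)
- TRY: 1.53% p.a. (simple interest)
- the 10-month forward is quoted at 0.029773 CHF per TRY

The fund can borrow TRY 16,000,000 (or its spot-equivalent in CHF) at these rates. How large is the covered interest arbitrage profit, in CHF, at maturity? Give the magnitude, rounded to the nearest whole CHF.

T = 10/12 years.
Invest the TRY and cover forward: 16,000,000 × 1.012750 × 0.029773 = CHF 482,441.69.
Convert at spot and invest in CHF: 16,000,000 × 0.029128 × 1.024000 = CHF 477,233.15.
The quoted forward overvalues TRY, so borrow CHF, buy TRY at spot, deposit the TRY at 1.53%, and sell the proceeds forward at 0.029773.
Arbitrage profit = |482,441.69 − 477,233.15| = CHF 5,209.

CHF 5,209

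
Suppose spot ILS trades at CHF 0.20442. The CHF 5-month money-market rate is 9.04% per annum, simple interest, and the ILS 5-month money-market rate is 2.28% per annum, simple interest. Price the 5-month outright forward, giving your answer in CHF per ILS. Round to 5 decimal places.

0.21012

T = 5/12 years.
CHF growth factor: 1 + 0.0904×5/12 = 1.0376667.
ILS growth factor: 1 + 0.0228×5/12 = 1.009500.
Forward (CHF per ILS) = 0.20442 × 1.0376667 / 1.009500 = 0.2101237.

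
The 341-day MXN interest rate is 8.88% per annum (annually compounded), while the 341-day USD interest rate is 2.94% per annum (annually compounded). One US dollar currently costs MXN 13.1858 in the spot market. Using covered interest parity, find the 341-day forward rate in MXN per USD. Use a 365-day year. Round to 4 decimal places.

T = 341/365 years.
MXN growth factor: (1 + 0.0888)^(341/365) = 1.0827262.
Growth of 1 USD over T: (1 + 0.0294)^(341/365) = 1.02744057.
Forward (MXN per USD) = 13.1858 × 1.0827262 / 1.02744057 = 13.895316.

13.8953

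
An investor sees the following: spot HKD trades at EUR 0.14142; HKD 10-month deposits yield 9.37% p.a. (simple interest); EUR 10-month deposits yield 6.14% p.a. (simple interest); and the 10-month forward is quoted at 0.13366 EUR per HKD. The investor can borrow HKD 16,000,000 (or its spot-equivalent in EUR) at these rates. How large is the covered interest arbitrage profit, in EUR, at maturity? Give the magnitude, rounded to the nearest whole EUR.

T = 10/12 years.
Invest the HKD and cover forward: 16,000,000 × 1.078083333 × 0.13366 = EUR 2,305,545.89.
Convert at spot and invest in EUR: 16,000,000 × 0.14142 × 1.051166667 = EUR 2,378,495.84.
The quoted forward undervalues HKD, so borrow HKD, convert to EUR at spot, deposit the EUR at 6.14%, and buy HKD forward at 0.13366 to cover the loan.
The gap between the two covered legs is EUR 72,950.

EUR 72,950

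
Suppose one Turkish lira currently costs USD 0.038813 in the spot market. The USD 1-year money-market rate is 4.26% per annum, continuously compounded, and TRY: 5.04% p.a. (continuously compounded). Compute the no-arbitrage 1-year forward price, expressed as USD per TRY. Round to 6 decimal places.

T = 1 year.
USD accumulates by e^(0.0426×1) = 1.0435204.
TRY accumulates by e^(0.0504×1) = 1.0516917.
So F = 0.038813 × 1.0435204 / 1.0516917 = 0.03851144 (USD/TRY).

0.038511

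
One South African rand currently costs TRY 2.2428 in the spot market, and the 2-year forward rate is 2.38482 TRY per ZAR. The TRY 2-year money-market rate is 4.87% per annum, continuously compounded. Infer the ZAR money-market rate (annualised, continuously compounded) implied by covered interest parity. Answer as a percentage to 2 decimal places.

1.80%

T = 2 years.
F/S = 2.38482/2.2428 = 1.0633226 = (growth of TRY) / (growth of ZAR).
The TRY side grows by e^(0.0487×2) = 1.1023012.
That pins the ZAR growth at 1.0366574.
Take logs: ln 1.0366574 / 2 = 0.018001, so 1.80%.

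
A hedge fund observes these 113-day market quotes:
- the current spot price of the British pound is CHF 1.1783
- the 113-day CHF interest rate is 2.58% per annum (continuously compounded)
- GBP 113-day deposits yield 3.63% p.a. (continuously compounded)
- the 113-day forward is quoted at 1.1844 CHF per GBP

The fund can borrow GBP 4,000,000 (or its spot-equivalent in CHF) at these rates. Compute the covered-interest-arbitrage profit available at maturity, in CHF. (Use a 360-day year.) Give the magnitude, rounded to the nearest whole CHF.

CHF 40,366

T = 113/360 years.
Keep in GBP, deliver into the forward: 4,000,000·1.011459327·1.1844 = CHF 4,791,889.71.
Swap to CHF now, deposit: 4,000,000·1.1783·1.008131214 = CHF 4,751,524.04.
The quoted forward overvalues GBP, so borrow CHF, buy GBP at spot, deposit the GBP at 3.63%, and sell the proceeds forward at 1.1844.
Profit = 4,791,889.71 − 4,751,524.04 = CHF 40,366.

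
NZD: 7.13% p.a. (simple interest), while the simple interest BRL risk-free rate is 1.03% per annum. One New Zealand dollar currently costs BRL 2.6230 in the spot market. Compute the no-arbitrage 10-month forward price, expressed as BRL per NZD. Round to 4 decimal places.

2.4971

T = 10/12 years.
Growth of 1 BRL over T: 1 + 0.0103×10/12 = 1.0085833.
NZD accumulates by 1 + 0.0713×10/12 = 1.0594167.
Forward (BRL per NZD) = 2.623 × 1.0085833 / 1.0594167 = 2.497142.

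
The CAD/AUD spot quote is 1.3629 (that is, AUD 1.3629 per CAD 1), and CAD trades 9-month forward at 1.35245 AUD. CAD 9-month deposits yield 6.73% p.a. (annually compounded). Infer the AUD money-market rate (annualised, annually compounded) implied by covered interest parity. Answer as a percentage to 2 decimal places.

5.64%

T = 9/12 years.
CIP gives F = S · g_AUD/g_CAD, so g_AUD/g_CAD = 1.35245/1.3629 = 0.9923325.
The CAD side grows by (1 + 0.0673)^(9/12) = 1.0500619.
Hence g_AUD = 1.0420106.
Annualise: 1.0420106^(12/9) − 1 = 0.056403 = 5.64%.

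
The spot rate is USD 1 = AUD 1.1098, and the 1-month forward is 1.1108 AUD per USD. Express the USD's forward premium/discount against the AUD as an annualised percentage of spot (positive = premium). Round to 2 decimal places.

+1.08%

T = 1/12 years.
USD trades forward at +0.09011% vs spot over the period.
×(1/T) gives 1.08% p.a.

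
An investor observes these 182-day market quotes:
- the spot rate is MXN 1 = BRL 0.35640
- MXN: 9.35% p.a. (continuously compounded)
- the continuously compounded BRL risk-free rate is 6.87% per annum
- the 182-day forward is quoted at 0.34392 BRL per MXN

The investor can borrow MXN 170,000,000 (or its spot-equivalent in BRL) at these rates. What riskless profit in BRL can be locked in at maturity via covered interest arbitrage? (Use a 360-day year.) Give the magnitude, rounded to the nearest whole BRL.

T = 182/360 years.
Invest the MXN and cover forward: 170,000,000 × 1.0484044578 × 0.34392 = BRL 61,296,434.39.
Convert at spot and invest in BRL: 170,000,000 × 0.35640 × 1.0353418548 = BRL 62,729,292.30.
The quoted forward undervalues MXN, so borrow MXN, convert to BRL at spot, deposit the BRL at 6.87%, and buy MXN forward at 0.34392 to cover the loan.
The gap between the two covered legs is BRL 1,432,858.

BRL 1,432,858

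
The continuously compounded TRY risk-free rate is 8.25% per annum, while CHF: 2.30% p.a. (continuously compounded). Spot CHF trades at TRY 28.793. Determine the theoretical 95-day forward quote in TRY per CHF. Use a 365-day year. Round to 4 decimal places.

29.2424

T = 95/365 years.
TRY accumulates by e^(0.0825×95/365) = 1.0217048.
CHF growth factor: e^(0.0230×95/365) = 1.00600426.
CIP: F = S · (grow TRY)/(grow CHF) = 28.793 × 1.0217048/1.00600426 = 29.242368 TRY per CHF.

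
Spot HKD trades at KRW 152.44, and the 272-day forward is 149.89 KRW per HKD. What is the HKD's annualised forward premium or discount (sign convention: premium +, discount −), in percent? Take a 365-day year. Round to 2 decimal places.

-2.24%

T = 272/365 years.
Period premium: (149.89 − 152.44)/152.44 = -0.0167279.
×(1/T) gives -2.24% p.a.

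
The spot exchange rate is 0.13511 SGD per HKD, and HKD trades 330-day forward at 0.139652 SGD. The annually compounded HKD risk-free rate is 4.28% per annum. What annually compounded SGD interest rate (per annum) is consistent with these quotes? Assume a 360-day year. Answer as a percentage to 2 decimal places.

8.11%

T = 330/360 years.
CIP gives F = S · g_SGD/g_HKD, so g_SGD/g_HKD = 0.139652/0.13511 = 1.0336171.
The HKD side grows by (1 + 0.0428)^(330/360) = 1.0391644.
Hence g_SGD = 1.0740981.
r = 1.0740981^(360/330) − 1 = 0.081101 → 8.11%.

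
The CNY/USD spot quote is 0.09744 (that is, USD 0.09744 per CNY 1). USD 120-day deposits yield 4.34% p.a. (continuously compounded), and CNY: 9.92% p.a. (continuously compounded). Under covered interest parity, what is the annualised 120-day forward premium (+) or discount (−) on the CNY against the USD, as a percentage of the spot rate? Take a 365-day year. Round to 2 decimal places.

-5.53%

T = 120/365 years.
CIP forward (USD per CNY) = 0.09744 × 1.0143708/1.0331514 = 0.09566874.
Annualised premium = (F − S)/S × (1/T) = (0.09566874 − 0.09744)/0.09744 ÷ (120/365) = -5.53%.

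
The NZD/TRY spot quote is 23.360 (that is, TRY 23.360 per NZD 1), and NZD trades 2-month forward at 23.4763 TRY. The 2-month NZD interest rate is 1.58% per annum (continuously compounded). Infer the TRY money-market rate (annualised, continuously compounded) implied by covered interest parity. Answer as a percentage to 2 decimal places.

T = 2/12 years.
CIP gives F = S · g_TRY/g_NZD, so g_TRY/g_NZD = 23.4763/23.36 = 1.0049786.
The NZD side grows by e^(0.0158×2/12) = 1.0026368.
So the TRY growth factor = 1.0076285.
r = ln(1.0076285)/(2/12) = 0.045597 → 4.56%.

4.56%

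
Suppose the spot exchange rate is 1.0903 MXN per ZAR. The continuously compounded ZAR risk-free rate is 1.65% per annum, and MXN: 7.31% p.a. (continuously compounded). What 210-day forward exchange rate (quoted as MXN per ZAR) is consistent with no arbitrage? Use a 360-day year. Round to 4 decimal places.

T = 210/360 years.
MXN accumulates by e^(0.0731×210/360) = 1.0435639.
ZAR accumulates by e^(0.0165×210/360) = 1.0096715.
Forward (MXN per ZAR) = 1.0903 × 1.0435639 / 1.0096715 = 1.126899.

1.1269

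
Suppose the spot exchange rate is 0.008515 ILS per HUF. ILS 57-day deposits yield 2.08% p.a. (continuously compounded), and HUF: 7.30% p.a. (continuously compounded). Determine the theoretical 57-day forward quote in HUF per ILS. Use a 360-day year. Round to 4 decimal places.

118.4145

T = 57/360 years.
Growth of 1 ILS over T: e^(0.0208×57/360) = 1.003298762.
HUF growth factor: e^(0.0730×57/360) = 1.011625389.
So F = 0.008515 × 1.003298762 / 1.011625389 = 0.00844491355 (ILS/HUF).
Quoted the other way: 1/0.00844491355 = 118.4145 HUF per ILS.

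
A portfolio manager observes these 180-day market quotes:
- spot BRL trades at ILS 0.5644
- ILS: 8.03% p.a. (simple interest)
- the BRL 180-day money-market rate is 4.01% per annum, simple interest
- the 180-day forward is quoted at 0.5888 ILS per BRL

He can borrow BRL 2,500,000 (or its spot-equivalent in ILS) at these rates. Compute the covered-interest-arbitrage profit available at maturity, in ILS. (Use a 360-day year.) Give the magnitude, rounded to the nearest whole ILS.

ILS 33,862

T = 180/360 years.
Route A — deposit BRL, sell forward: 2,500,000 × 1.020050 × 0.5888 = ILS 1,501,513.60.
Route B — convert at spot, deposit ILS: 2,500,000 × 0.5644 × 1.040150 = ILS 1,467,651.65.
The quoted forward overvalues BRL, so borrow ILS, buy BRL at spot, deposit the BRL at 4.01%, and sell the proceeds forward at 0.5888.
The gap between the two covered legs is ILS 33,862.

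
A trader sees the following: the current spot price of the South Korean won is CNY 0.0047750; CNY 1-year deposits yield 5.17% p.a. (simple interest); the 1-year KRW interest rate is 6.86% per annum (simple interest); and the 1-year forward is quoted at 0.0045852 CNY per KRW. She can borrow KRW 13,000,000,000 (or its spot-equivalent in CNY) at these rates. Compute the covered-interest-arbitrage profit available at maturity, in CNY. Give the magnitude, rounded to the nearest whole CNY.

T = 1 year.
Route A — deposit KRW, sell forward: 13,000,000,000 × 1.068600 × 0.0045852 = CNY 63,696,681.36.
Route B — convert at spot, deposit CNY: 13,000,000,000 × 0.0047750 × 1.051700 = CNY 65,284,277.50.
The quoted forward undervalues KRW, so borrow KRW, convert to CNY at spot, deposit the CNY at 5.17%, and buy KRW forward at 0.0045852 to cover the loan.
Arbitrage profit = |63,696,681.36 − 65,284,277.50| = CNY 1,587,596.

CNY 1,587,596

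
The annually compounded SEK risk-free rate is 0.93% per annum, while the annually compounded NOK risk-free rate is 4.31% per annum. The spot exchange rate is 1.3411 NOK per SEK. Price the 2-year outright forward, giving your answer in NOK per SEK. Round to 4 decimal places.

1.4324

T = 2 years.
NOK accumulates by (1 + 0.0431)^2 = 1.0880576.
SEK growth factor: (1 + 0.0093)^2 = 1.0186865.
So F = 1.3411 × 1.0880576 / 1.0186865 = 1.432427 (NOK/SEK).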